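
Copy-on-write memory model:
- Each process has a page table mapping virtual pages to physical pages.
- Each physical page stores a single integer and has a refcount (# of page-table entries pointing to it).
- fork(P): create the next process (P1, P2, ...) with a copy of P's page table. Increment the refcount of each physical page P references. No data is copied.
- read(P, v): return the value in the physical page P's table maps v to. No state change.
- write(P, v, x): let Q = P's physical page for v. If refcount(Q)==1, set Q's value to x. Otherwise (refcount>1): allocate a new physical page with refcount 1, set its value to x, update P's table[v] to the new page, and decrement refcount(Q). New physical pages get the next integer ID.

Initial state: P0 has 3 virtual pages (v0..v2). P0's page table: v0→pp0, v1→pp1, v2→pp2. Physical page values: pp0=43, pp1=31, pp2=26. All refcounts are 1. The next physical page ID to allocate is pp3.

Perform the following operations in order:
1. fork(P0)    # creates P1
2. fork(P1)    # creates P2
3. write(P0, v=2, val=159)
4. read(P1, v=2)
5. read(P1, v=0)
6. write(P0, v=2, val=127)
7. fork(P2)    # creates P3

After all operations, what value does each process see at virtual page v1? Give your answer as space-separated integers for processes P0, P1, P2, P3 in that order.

Op 1: fork(P0) -> P1. 3 ppages; refcounts: pp0:2 pp1:2 pp2:2
Op 2: fork(P1) -> P2. 3 ppages; refcounts: pp0:3 pp1:3 pp2:3
Op 3: write(P0, v2, 159). refcount(pp2)=3>1 -> COPY to pp3. 4 ppages; refcounts: pp0:3 pp1:3 pp2:2 pp3:1
Op 4: read(P1, v2) -> 26. No state change.
Op 5: read(P1, v0) -> 43. No state change.
Op 6: write(P0, v2, 127). refcount(pp3)=1 -> write in place. 4 ppages; refcounts: pp0:3 pp1:3 pp2:2 pp3:1
Op 7: fork(P2) -> P3. 4 ppages; refcounts: pp0:4 pp1:4 pp2:3 pp3:1
P0: v1 -> pp1 = 31
P1: v1 -> pp1 = 31
P2: v1 -> pp1 = 31
P3: v1 -> pp1 = 31

Answer: 31 31 31 31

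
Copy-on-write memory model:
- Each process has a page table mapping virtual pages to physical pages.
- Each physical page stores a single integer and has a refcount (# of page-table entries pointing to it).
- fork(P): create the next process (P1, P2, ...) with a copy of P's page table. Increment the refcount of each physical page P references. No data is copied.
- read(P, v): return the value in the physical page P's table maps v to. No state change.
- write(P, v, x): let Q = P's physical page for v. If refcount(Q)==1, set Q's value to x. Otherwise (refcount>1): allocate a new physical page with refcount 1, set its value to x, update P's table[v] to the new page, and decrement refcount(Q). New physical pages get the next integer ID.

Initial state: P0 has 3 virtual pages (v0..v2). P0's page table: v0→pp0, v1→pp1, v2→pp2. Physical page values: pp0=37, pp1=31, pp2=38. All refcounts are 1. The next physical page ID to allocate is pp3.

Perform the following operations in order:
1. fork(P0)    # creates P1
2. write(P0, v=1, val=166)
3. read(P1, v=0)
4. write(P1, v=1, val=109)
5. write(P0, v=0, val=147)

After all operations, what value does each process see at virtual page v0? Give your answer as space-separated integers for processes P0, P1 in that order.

Answer: 147 37

Derivation:
Op 1: fork(P0) -> P1. 3 ppages; refcounts: pp0:2 pp1:2 pp2:2
Op 2: write(P0, v1, 166). refcount(pp1)=2>1 -> COPY to pp3. 4 ppages; refcounts: pp0:2 pp1:1 pp2:2 pp3:1
Op 3: read(P1, v0) -> 37. No state change.
Op 4: write(P1, v1, 109). refcount(pp1)=1 -> write in place. 4 ppages; refcounts: pp0:2 pp1:1 pp2:2 pp3:1
Op 5: write(P0, v0, 147). refcount(pp0)=2>1 -> COPY to pp4. 5 ppages; refcounts: pp0:1 pp1:1 pp2:2 pp3:1 pp4:1
P0: v0 -> pp4 = 147
P1: v0 -> pp0 = 37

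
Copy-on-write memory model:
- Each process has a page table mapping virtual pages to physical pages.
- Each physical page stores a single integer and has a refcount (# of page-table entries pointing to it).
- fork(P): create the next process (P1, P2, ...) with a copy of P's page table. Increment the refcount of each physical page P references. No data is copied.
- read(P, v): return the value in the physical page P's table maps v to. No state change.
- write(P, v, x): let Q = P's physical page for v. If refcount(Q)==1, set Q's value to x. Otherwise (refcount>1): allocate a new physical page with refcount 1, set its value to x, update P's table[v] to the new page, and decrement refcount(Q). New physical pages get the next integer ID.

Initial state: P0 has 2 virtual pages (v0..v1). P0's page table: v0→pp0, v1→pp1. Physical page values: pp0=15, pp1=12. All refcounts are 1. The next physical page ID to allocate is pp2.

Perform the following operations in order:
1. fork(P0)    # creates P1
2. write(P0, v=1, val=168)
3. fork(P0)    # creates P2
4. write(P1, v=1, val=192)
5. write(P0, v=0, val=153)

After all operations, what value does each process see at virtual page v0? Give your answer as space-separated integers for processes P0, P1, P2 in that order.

Op 1: fork(P0) -> P1. 2 ppages; refcounts: pp0:2 pp1:2
Op 2: write(P0, v1, 168). refcount(pp1)=2>1 -> COPY to pp2. 3 ppages; refcounts: pp0:2 pp1:1 pp2:1
Op 3: fork(P0) -> P2. 3 ppages; refcounts: pp0:3 pp1:1 pp2:2
Op 4: write(P1, v1, 192). refcount(pp1)=1 -> write in place. 3 ppages; refcounts: pp0:3 pp1:1 pp2:2
Op 5: write(P0, v0, 153). refcount(pp0)=3>1 -> COPY to pp3. 4 ppages; refcounts: pp0:2 pp1:1 pp2:2 pp3:1
P0: v0 -> pp3 = 153
P1: v0 -> pp0 = 15
P2: v0 -> pp0 = 15

Answer: 153 15 15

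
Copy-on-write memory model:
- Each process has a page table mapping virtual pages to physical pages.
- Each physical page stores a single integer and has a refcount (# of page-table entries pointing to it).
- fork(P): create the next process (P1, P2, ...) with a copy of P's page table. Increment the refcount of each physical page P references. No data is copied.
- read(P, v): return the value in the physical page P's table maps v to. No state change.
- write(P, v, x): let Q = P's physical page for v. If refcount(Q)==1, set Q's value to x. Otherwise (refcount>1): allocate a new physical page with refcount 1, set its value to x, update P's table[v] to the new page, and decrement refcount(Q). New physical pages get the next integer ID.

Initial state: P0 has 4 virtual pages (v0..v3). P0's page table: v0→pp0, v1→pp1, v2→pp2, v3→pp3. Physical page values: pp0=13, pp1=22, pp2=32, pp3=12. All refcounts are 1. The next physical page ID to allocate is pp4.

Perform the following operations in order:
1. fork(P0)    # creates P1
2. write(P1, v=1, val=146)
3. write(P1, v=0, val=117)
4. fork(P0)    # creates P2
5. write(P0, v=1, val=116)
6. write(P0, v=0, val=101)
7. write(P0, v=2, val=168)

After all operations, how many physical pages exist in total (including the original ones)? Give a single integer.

Op 1: fork(P0) -> P1. 4 ppages; refcounts: pp0:2 pp1:2 pp2:2 pp3:2
Op 2: write(P1, v1, 146). refcount(pp1)=2>1 -> COPY to pp4. 5 ppages; refcounts: pp0:2 pp1:1 pp2:2 pp3:2 pp4:1
Op 3: write(P1, v0, 117). refcount(pp0)=2>1 -> COPY to pp5. 6 ppages; refcounts: pp0:1 pp1:1 pp2:2 pp3:2 pp4:1 pp5:1
Op 4: fork(P0) -> P2. 6 ppages; refcounts: pp0:2 pp1:2 pp2:3 pp3:3 pp4:1 pp5:1
Op 5: write(P0, v1, 116). refcount(pp1)=2>1 -> COPY to pp6. 7 ppages; refcounts: pp0:2 pp1:1 pp2:3 pp3:3 pp4:1 pp5:1 pp6:1
Op 6: write(P0, v0, 101). refcount(pp0)=2>1 -> COPY to pp7. 8 ppages; refcounts: pp0:1 pp1:1 pp2:3 pp3:3 pp4:1 pp5:1 pp6:1 pp7:1
Op 7: write(P0, v2, 168). refcount(pp2)=3>1 -> COPY to pp8. 9 ppages; refcounts: pp0:1 pp1:1 pp2:2 pp3:3 pp4:1 pp5:1 pp6:1 pp7:1 pp8:1

Answer: 9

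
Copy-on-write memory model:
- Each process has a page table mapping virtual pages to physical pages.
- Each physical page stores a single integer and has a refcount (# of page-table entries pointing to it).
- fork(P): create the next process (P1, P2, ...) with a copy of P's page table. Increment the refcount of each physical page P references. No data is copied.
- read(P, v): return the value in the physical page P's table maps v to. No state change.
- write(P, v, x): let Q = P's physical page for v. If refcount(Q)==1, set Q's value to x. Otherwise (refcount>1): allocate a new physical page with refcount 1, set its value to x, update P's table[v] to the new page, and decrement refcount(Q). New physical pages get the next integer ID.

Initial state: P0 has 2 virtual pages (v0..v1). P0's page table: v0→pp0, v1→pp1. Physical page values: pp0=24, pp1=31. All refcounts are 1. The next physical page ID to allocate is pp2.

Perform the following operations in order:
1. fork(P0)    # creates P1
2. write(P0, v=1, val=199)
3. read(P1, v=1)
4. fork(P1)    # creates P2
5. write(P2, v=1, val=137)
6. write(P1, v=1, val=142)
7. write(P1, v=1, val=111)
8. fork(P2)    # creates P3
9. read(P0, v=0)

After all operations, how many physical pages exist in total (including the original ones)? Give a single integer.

Answer: 4

Derivation:
Op 1: fork(P0) -> P1. 2 ppages; refcounts: pp0:2 pp1:2
Op 2: write(P0, v1, 199). refcount(pp1)=2>1 -> COPY to pp2. 3 ppages; refcounts: pp0:2 pp1:1 pp2:1
Op 3: read(P1, v1) -> 31. No state change.
Op 4: fork(P1) -> P2. 3 ppages; refcounts: pp0:3 pp1:2 pp2:1
Op 5: write(P2, v1, 137). refcount(pp1)=2>1 -> COPY to pp3. 4 ppages; refcounts: pp0:3 pp1:1 pp2:1 pp3:1
Op 6: write(P1, v1, 142). refcount(pp1)=1 -> write in place. 4 ppages; refcounts: pp0:3 pp1:1 pp2:1 pp3:1
Op 7: write(P1, v1, 111). refcount(pp1)=1 -> write in place. 4 ppages; refcounts: pp0:3 pp1:1 pp2:1 pp3:1
Op 8: fork(P2) -> P3. 4 ppages; refcounts: pp0:4 pp1:1 pp2:1 pp3:2
Op 9: read(P0, v0) -> 24. No state change.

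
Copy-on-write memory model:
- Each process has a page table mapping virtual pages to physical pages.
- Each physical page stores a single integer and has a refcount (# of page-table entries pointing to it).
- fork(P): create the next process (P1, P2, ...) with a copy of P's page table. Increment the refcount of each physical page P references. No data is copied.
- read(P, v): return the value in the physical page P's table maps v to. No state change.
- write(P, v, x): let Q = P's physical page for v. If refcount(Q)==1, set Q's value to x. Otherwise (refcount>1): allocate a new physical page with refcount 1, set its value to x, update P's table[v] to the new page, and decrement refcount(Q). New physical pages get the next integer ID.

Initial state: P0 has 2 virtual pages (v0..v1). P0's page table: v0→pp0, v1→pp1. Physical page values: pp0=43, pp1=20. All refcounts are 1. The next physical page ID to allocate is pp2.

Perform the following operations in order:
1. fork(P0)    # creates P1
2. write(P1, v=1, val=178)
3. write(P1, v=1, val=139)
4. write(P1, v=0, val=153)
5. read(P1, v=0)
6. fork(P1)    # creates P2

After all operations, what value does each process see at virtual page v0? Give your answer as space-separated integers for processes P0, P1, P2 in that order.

Op 1: fork(P0) -> P1. 2 ppages; refcounts: pp0:2 pp1:2
Op 2: write(P1, v1, 178). refcount(pp1)=2>1 -> COPY to pp2. 3 ppages; refcounts: pp0:2 pp1:1 pp2:1
Op 3: write(P1, v1, 139). refcount(pp2)=1 -> write in place. 3 ppages; refcounts: pp0:2 pp1:1 pp2:1
Op 4: write(P1, v0, 153). refcount(pp0)=2>1 -> COPY to pp3. 4 ppages; refcounts: pp0:1 pp1:1 pp2:1 pp3:1
Op 5: read(P1, v0) -> 153. No state change.
Op 6: fork(P1) -> P2. 4 ppages; refcounts: pp0:1 pp1:1 pp2:2 pp3:2
P0: v0 -> pp0 = 43
P1: v0 -> pp3 = 153
P2: v0 -> pp3 = 153

Answer: 43 153 153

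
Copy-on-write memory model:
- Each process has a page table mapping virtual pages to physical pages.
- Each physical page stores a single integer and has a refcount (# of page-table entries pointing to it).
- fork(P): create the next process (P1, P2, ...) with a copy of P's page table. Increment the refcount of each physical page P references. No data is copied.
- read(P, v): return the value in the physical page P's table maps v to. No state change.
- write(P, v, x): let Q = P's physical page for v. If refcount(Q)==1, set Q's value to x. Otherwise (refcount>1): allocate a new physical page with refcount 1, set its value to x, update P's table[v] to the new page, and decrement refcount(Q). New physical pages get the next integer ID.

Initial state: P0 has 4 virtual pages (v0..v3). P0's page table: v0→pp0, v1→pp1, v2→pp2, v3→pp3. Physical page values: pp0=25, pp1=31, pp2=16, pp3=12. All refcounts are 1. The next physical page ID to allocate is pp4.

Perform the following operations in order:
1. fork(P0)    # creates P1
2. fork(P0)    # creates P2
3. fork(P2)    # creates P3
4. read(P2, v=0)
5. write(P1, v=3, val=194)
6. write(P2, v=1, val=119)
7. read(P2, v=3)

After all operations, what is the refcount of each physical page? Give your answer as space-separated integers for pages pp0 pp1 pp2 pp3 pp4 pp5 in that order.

Op 1: fork(P0) -> P1. 4 ppages; refcounts: pp0:2 pp1:2 pp2:2 pp3:2
Op 2: fork(P0) -> P2. 4 ppages; refcounts: pp0:3 pp1:3 pp2:3 pp3:3
Op 3: fork(P2) -> P3. 4 ppages; refcounts: pp0:4 pp1:4 pp2:4 pp3:4
Op 4: read(P2, v0) -> 25. No state change.
Op 5: write(P1, v3, 194). refcount(pp3)=4>1 -> COPY to pp4. 5 ppages; refcounts: pp0:4 pp1:4 pp2:4 pp3:3 pp4:1
Op 6: write(P2, v1, 119). refcount(pp1)=4>1 -> COPY to pp5. 6 ppages; refcounts: pp0:4 pp1:3 pp2:4 pp3:3 pp4:1 pp5:1
Op 7: read(P2, v3) -> 12. No state change.

Answer: 4 3 4 3 1 1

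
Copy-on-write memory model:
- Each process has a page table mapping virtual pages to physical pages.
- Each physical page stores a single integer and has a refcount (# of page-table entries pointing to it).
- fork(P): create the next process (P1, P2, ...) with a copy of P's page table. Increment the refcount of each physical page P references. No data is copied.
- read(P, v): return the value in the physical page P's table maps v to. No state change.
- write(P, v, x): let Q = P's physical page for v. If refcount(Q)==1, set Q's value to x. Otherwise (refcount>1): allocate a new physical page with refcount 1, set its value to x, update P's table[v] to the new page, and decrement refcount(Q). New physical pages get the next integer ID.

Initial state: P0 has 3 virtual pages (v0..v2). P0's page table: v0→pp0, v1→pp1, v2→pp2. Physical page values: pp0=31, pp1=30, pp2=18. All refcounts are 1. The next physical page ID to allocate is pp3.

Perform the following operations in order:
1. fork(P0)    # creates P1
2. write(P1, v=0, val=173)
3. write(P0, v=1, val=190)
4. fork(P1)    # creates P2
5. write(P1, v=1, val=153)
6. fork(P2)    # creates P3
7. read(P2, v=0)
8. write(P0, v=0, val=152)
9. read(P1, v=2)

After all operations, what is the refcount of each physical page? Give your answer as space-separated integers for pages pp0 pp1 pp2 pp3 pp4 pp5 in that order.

Answer: 1 2 4 3 1 1

Derivation:
Op 1: fork(P0) -> P1. 3 ppages; refcounts: pp0:2 pp1:2 pp2:2
Op 2: write(P1, v0, 173). refcount(pp0)=2>1 -> COPY to pp3. 4 ppages; refcounts: pp0:1 pp1:2 pp2:2 pp3:1
Op 3: write(P0, v1, 190). refcount(pp1)=2>1 -> COPY to pp4. 5 ppages; refcounts: pp0:1 pp1:1 pp2:2 pp3:1 pp4:1
Op 4: fork(P1) -> P2. 5 ppages; refcounts: pp0:1 pp1:2 pp2:3 pp3:2 pp4:1
Op 5: write(P1, v1, 153). refcount(pp1)=2>1 -> COPY to pp5. 6 ppages; refcounts: pp0:1 pp1:1 pp2:3 pp3:2 pp4:1 pp5:1
Op 6: fork(P2) -> P3. 6 ppages; refcounts: pp0:1 pp1:2 pp2:4 pp3:3 pp4:1 pp5:1
Op 7: read(P2, v0) -> 173. No state change.
Op 8: write(P0, v0, 152). refcount(pp0)=1 -> write in place. 6 ppages; refcounts: pp0:1 pp1:2 pp2:4 pp3:3 pp4:1 pp5:1
Op 9: read(P1, v2) -> 18. No state change.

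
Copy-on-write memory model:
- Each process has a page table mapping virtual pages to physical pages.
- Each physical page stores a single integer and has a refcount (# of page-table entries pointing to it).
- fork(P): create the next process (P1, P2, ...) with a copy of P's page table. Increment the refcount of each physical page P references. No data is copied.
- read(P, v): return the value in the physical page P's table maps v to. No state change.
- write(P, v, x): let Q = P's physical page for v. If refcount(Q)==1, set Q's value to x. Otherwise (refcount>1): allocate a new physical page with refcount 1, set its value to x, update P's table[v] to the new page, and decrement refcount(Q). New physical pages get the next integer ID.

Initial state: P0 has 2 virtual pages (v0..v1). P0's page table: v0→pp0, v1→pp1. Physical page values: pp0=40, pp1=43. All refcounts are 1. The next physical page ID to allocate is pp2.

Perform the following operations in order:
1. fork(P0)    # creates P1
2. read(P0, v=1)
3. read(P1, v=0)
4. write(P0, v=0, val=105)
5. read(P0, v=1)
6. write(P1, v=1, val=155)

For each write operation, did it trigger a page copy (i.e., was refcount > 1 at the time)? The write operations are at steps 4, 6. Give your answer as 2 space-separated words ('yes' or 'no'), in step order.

Op 1: fork(P0) -> P1. 2 ppages; refcounts: pp0:2 pp1:2
Op 2: read(P0, v1) -> 43. No state change.
Op 3: read(P1, v0) -> 40. No state change.
Op 4: write(P0, v0, 105). refcount(pp0)=2>1 -> COPY to pp2. 3 ppages; refcounts: pp0:1 pp1:2 pp2:1
Op 5: read(P0, v1) -> 43. No state change.
Op 6: write(P1, v1, 155). refcount(pp1)=2>1 -> COPY to pp3. 4 ppages; refcounts: pp0:1 pp1:1 pp2:1 pp3:1

yes yes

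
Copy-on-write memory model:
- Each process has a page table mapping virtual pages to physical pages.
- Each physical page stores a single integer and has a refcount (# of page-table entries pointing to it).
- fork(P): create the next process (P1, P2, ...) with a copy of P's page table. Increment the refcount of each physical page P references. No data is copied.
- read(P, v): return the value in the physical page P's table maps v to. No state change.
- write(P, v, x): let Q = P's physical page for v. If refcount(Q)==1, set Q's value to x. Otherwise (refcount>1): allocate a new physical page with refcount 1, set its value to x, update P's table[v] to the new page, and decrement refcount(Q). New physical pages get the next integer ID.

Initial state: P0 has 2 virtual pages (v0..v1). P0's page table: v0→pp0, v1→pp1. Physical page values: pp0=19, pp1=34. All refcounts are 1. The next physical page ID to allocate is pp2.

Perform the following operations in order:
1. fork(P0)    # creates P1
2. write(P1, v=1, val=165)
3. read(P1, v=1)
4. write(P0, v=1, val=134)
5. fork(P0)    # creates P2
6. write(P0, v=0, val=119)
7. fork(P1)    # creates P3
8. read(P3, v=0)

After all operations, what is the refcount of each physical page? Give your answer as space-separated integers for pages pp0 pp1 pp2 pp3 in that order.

Answer: 3 2 2 1

Derivation:
Op 1: fork(P0) -> P1. 2 ppages; refcounts: pp0:2 pp1:2
Op 2: write(P1, v1, 165). refcount(pp1)=2>1 -> COPY to pp2. 3 ppages; refcounts: pp0:2 pp1:1 pp2:1
Op 3: read(P1, v1) -> 165. No state change.
Op 4: write(P0, v1, 134). refcount(pp1)=1 -> write in place. 3 ppages; refcounts: pp0:2 pp1:1 pp2:1
Op 5: fork(P0) -> P2. 3 ppages; refcounts: pp0:3 pp1:2 pp2:1
Op 6: write(P0, v0, 119). refcount(pp0)=3>1 -> COPY to pp3. 4 ppages; refcounts: pp0:2 pp1:2 pp2:1 pp3:1
Op 7: fork(P1) -> P3. 4 ppages; refcounts: pp0:3 pp1:2 pp2:2 pp3:1
Op 8: read(P3, v0) -> 19. No state change.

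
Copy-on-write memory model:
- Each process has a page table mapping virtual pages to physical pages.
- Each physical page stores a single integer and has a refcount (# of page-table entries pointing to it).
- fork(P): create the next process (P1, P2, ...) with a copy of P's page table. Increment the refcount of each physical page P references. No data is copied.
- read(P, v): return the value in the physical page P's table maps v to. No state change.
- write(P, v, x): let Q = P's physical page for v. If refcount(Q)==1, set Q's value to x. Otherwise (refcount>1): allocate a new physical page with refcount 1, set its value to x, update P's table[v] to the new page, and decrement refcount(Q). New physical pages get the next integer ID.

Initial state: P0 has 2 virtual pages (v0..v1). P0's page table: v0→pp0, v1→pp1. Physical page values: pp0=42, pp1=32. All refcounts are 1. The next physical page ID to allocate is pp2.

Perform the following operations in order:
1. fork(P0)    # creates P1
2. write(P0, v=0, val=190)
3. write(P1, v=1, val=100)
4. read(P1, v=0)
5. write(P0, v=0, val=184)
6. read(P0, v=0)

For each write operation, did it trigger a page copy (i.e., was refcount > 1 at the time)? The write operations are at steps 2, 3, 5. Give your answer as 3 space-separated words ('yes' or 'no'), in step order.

Op 1: fork(P0) -> P1. 2 ppages; refcounts: pp0:2 pp1:2
Op 2: write(P0, v0, 190). refcount(pp0)=2>1 -> COPY to pp2. 3 ppages; refcounts: pp0:1 pp1:2 pp2:1
Op 3: write(P1, v1, 100). refcount(pp1)=2>1 -> COPY to pp3. 4 ppages; refcounts: pp0:1 pp1:1 pp2:1 pp3:1
Op 4: read(P1, v0) -> 42. No state change.
Op 5: write(P0, v0, 184). refcount(pp2)=1 -> write in place. 4 ppages; refcounts: pp0:1 pp1:1 pp2:1 pp3:1
Op 6: read(P0, v0) -> 184. No state change.

yes yes no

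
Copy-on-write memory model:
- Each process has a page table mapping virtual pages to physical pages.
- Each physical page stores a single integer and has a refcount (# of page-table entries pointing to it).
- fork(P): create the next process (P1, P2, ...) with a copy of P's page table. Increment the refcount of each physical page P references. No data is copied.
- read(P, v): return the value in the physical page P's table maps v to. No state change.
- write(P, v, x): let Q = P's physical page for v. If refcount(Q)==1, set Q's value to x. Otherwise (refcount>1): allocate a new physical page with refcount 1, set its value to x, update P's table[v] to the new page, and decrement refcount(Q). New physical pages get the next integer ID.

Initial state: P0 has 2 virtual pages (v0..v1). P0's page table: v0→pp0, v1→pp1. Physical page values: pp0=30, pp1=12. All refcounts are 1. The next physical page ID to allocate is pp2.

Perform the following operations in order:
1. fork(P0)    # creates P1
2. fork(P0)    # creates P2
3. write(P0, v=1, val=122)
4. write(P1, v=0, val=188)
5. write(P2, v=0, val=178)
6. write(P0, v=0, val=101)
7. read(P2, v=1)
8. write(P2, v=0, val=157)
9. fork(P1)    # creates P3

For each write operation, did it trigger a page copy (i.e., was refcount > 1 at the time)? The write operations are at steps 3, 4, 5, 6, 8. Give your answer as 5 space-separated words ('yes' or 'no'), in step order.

Op 1: fork(P0) -> P1. 2 ppages; refcounts: pp0:2 pp1:2
Op 2: fork(P0) -> P2. 2 ppages; refcounts: pp0:3 pp1:3
Op 3: write(P0, v1, 122). refcount(pp1)=3>1 -> COPY to pp2. 3 ppages; refcounts: pp0:3 pp1:2 pp2:1
Op 4: write(P1, v0, 188). refcount(pp0)=3>1 -> COPY to pp3. 4 ppages; refcounts: pp0:2 pp1:2 pp2:1 pp3:1
Op 5: write(P2, v0, 178). refcount(pp0)=2>1 -> COPY to pp4. 5 ppages; refcounts: pp0:1 pp1:2 pp2:1 pp3:1 pp4:1
Op 6: write(P0, v0, 101). refcount(pp0)=1 -> write in place. 5 ppages; refcounts: pp0:1 pp1:2 pp2:1 pp3:1 pp4:1
Op 7: read(P2, v1) -> 12. No state change.
Op 8: write(P2, v0, 157). refcount(pp4)=1 -> write in place. 5 ppages; refcounts: pp0:1 pp1:2 pp2:1 pp3:1 pp4:1
Op 9: fork(P1) -> P3. 5 ppages; refcounts: pp0:1 pp1:3 pp2:1 pp3:2 pp4:1

yes yes yes no no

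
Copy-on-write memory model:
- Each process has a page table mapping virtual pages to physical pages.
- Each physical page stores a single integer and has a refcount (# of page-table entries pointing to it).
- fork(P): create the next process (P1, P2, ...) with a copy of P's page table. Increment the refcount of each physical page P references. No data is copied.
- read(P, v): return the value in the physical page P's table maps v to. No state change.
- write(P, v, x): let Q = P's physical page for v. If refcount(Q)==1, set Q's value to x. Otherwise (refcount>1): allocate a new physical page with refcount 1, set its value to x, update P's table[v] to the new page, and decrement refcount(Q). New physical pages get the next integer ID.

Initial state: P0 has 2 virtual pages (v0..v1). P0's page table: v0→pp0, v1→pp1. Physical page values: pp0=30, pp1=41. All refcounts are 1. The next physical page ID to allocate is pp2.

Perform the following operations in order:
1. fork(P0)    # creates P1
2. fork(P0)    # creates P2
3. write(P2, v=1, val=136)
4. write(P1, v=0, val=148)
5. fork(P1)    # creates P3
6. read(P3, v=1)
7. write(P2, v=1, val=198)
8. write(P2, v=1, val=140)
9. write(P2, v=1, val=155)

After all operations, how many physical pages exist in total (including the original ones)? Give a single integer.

Answer: 4

Derivation:
Op 1: fork(P0) -> P1. 2 ppages; refcounts: pp0:2 pp1:2
Op 2: fork(P0) -> P2. 2 ppages; refcounts: pp0:3 pp1:3
Op 3: write(P2, v1, 136). refcount(pp1)=3>1 -> COPY to pp2. 3 ppages; refcounts: pp0:3 pp1:2 pp2:1
Op 4: write(P1, v0, 148). refcount(pp0)=3>1 -> COPY to pp3. 4 ppages; refcounts: pp0:2 pp1:2 pp2:1 pp3:1
Op 5: fork(P1) -> P3. 4 ppages; refcounts: pp0:2 pp1:3 pp2:1 pp3:2
Op 6: read(P3, v1) -> 41. No state change.
Op 7: write(P2, v1, 198). refcount(pp2)=1 -> write in place. 4 ppages; refcounts: pp0:2 pp1:3 pp2:1 pp3:2
Op 8: write(P2, v1, 140). refcount(pp2)=1 -> write in place. 4 ppages; refcounts: pp0:2 pp1:3 pp2:1 pp3:2
Op 9: write(P2, v1, 155). refcount(pp2)=1 -> write in place. 4 ppages; refcounts: pp0:2 pp1:3 pp2:1 pp3:2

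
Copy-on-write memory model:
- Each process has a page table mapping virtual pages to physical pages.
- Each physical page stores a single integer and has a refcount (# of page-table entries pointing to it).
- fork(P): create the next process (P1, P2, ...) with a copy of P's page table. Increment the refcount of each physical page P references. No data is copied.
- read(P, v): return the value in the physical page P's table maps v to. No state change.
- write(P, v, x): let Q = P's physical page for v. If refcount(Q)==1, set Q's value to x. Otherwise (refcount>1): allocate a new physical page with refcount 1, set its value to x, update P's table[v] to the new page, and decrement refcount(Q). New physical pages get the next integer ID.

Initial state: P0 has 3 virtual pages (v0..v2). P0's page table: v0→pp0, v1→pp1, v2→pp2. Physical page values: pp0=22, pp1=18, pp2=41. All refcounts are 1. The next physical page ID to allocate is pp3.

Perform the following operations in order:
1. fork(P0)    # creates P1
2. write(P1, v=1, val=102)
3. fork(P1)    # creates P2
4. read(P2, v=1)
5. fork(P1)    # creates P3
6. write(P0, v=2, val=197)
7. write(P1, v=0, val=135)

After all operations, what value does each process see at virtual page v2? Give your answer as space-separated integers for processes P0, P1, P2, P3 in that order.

Op 1: fork(P0) -> P1. 3 ppages; refcounts: pp0:2 pp1:2 pp2:2
Op 2: write(P1, v1, 102). refcount(pp1)=2>1 -> COPY to pp3. 4 ppages; refcounts: pp0:2 pp1:1 pp2:2 pp3:1
Op 3: fork(P1) -> P2. 4 ppages; refcounts: pp0:3 pp1:1 pp2:3 pp3:2
Op 4: read(P2, v1) -> 102. No state change.
Op 5: fork(P1) -> P3. 4 ppages; refcounts: pp0:4 pp1:1 pp2:4 pp3:3
Op 6: write(P0, v2, 197). refcount(pp2)=4>1 -> COPY to pp4. 5 ppages; refcounts: pp0:4 pp1:1 pp2:3 pp3:3 pp4:1
Op 7: write(P1, v0, 135). refcount(pp0)=4>1 -> COPY to pp5. 6 ppages; refcounts: pp0:3 pp1:1 pp2:3 pp3:3 pp4:1 pp5:1
P0: v2 -> pp4 = 197
P1: v2 -> pp2 = 41
P2: v2 -> pp2 = 41
P3: v2 -> pp2 = 41

Answer: 197 41 41 41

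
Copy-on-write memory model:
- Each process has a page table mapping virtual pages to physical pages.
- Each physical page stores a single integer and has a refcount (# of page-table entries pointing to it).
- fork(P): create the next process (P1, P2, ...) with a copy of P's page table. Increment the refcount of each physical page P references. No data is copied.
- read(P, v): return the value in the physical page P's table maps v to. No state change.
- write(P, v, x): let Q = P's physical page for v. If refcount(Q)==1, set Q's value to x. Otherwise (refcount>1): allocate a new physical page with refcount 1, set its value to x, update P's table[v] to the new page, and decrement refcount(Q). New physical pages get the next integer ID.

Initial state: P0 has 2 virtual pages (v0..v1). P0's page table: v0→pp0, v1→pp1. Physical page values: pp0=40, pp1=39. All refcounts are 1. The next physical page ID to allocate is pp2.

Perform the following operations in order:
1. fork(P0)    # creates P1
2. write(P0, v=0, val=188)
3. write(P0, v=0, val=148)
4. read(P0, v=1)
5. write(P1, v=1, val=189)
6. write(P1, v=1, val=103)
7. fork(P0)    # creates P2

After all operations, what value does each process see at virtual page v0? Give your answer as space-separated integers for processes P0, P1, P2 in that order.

Answer: 148 40 148

Derivation:
Op 1: fork(P0) -> P1. 2 ppages; refcounts: pp0:2 pp1:2
Op 2: write(P0, v0, 188). refcount(pp0)=2>1 -> COPY to pp2. 3 ppages; refcounts: pp0:1 pp1:2 pp2:1
Op 3: write(P0, v0, 148). refcount(pp2)=1 -> write in place. 3 ppages; refcounts: pp0:1 pp1:2 pp2:1
Op 4: read(P0, v1) -> 39. No state change.
Op 5: write(P1, v1, 189). refcount(pp1)=2>1 -> COPY to pp3. 4 ppages; refcounts: pp0:1 pp1:1 pp2:1 pp3:1
Op 6: write(P1, v1, 103). refcount(pp3)=1 -> write in place. 4 ppages; refcounts: pp0:1 pp1:1 pp2:1 pp3:1
Op 7: fork(P0) -> P2. 4 ppages; refcounts: pp0:1 pp1:2 pp2:2 pp3:1
P0: v0 -> pp2 = 148
P1: v0 -> pp0 = 40
P2: v0 -> pp2 = 148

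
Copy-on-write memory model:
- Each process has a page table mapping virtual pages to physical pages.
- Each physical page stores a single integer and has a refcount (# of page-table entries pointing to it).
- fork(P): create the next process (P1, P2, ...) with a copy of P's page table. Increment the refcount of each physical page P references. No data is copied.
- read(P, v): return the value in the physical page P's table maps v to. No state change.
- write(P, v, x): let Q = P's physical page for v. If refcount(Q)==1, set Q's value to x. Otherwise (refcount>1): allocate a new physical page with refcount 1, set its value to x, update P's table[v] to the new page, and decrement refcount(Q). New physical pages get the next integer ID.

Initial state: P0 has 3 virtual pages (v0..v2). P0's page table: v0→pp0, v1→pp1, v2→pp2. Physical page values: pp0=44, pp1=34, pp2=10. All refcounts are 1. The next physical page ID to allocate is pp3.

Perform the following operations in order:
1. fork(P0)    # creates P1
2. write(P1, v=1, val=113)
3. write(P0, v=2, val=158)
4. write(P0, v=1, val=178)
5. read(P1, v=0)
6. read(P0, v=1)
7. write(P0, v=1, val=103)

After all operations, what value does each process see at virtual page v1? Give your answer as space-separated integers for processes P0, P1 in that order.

Op 1: fork(P0) -> P1. 3 ppages; refcounts: pp0:2 pp1:2 pp2:2
Op 2: write(P1, v1, 113). refcount(pp1)=2>1 -> COPY to pp3. 4 ppages; refcounts: pp0:2 pp1:1 pp2:2 pp3:1
Op 3: write(P0, v2, 158). refcount(pp2)=2>1 -> COPY to pp4. 5 ppages; refcounts: pp0:2 pp1:1 pp2:1 pp3:1 pp4:1
Op 4: write(P0, v1, 178). refcount(pp1)=1 -> write in place. 5 ppages; refcounts: pp0:2 pp1:1 pp2:1 pp3:1 pp4:1
Op 5: read(P1, v0) -> 44. No state change.
Op 6: read(P0, v1) -> 178. No state change.
Op 7: write(P0, v1, 103). refcount(pp1)=1 -> write in place. 5 ppages; refcounts: pp0:2 pp1:1 pp2:1 pp3:1 pp4:1
P0: v1 -> pp1 = 103
P1: v1 -> pp3 = 113

Answer: 103 113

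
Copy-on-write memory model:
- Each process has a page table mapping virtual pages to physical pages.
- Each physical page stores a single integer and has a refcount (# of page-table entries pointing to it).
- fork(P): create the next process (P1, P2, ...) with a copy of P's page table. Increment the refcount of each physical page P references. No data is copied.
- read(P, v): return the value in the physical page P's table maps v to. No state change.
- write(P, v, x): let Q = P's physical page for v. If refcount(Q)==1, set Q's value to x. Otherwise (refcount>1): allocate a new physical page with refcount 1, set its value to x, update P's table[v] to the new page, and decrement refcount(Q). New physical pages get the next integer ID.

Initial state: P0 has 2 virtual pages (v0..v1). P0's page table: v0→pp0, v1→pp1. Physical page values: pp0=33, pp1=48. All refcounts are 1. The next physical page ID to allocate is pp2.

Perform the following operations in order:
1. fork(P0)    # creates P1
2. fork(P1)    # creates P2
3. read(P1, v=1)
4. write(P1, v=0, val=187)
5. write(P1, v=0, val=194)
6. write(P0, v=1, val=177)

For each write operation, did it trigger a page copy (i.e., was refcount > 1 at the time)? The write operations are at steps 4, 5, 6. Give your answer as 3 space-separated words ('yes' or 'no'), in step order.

Op 1: fork(P0) -> P1. 2 ppages; refcounts: pp0:2 pp1:2
Op 2: fork(P1) -> P2. 2 ppages; refcounts: pp0:3 pp1:3
Op 3: read(P1, v1) -> 48. No state change.
Op 4: write(P1, v0, 187). refcount(pp0)=3>1 -> COPY to pp2. 3 ppages; refcounts: pp0:2 pp1:3 pp2:1
Op 5: write(P1, v0, 194). refcount(pp2)=1 -> write in place. 3 ppages; refcounts: pp0:2 pp1:3 pp2:1
Op 6: write(P0, v1, 177). refcount(pp1)=3>1 -> COPY to pp3. 4 ppages; refcounts: pp0:2 pp1:2 pp2:1 pp3:1

yes no yes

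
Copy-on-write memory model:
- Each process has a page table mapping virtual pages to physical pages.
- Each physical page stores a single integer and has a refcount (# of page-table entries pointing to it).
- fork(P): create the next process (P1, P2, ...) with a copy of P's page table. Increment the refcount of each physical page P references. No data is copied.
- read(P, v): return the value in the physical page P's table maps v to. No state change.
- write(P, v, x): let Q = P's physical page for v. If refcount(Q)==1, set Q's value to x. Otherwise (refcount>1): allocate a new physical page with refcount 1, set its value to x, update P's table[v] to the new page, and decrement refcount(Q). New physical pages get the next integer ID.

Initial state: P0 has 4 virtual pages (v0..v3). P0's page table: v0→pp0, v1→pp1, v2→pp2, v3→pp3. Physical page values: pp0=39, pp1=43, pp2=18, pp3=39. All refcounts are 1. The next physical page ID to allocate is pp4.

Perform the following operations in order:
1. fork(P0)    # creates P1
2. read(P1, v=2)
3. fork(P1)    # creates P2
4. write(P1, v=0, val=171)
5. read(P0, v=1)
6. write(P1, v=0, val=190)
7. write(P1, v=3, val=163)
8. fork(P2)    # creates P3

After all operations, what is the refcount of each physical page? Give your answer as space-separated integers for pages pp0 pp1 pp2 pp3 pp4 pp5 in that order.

Op 1: fork(P0) -> P1. 4 ppages; refcounts: pp0:2 pp1:2 pp2:2 pp3:2
Op 2: read(P1, v2) -> 18. No state change.
Op 3: fork(P1) -> P2. 4 ppages; refcounts: pp0:3 pp1:3 pp2:3 pp3:3
Op 4: write(P1, v0, 171). refcount(pp0)=3>1 -> COPY to pp4. 5 ppages; refcounts: pp0:2 pp1:3 pp2:3 pp3:3 pp4:1
Op 5: read(P0, v1) -> 43. No state change.
Op 6: write(P1, v0, 190). refcount(pp4)=1 -> write in place. 5 ppages; refcounts: pp0:2 pp1:3 pp2:3 pp3:3 pp4:1
Op 7: write(P1, v3, 163). refcount(pp3)=3>1 -> COPY to pp5. 6 ppages; refcounts: pp0:2 pp1:3 pp2:3 pp3:2 pp4:1 pp5:1
Op 8: fork(P2) -> P3. 6 ppages; refcounts: pp0:3 pp1:4 pp2:4 pp3:3 pp4:1 pp5:1

Answer: 3 4 4 3 1 1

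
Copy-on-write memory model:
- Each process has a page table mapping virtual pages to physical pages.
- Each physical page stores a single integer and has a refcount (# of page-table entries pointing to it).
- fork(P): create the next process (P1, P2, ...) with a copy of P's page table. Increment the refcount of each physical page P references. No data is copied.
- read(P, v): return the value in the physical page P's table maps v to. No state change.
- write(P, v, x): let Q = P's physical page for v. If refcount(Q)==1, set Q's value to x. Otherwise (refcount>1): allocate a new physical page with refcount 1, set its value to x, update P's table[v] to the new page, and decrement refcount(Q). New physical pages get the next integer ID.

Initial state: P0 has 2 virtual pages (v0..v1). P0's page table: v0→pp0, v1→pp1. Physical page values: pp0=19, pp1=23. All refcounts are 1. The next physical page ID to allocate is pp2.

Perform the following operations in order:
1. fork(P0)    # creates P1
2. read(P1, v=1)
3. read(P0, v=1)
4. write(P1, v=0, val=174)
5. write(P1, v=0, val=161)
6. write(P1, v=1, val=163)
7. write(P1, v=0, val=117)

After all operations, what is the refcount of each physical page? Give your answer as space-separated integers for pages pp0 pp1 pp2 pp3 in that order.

Answer: 1 1 1 1

Derivation:
Op 1: fork(P0) -> P1. 2 ppages; refcounts: pp0:2 pp1:2
Op 2: read(P1, v1) -> 23. No state change.
Op 3: read(P0, v1) -> 23. No state change.
Op 4: write(P1, v0, 174). refcount(pp0)=2>1 -> COPY to pp2. 3 ppages; refcounts: pp0:1 pp1:2 pp2:1
Op 5: write(P1, v0, 161). refcount(pp2)=1 -> write in place. 3 ppages; refcounts: pp0:1 pp1:2 pp2:1
Op 6: write(P1, v1, 163). refcount(pp1)=2>1 -> COPY to pp3. 4 ppages; refcounts: pp0:1 pp1:1 pp2:1 pp3:1
Op 7: write(P1, v0, 117). refcount(pp2)=1 -> write in place. 4 ppages; refcounts: pp0:1 pp1:1 pp2:1 pp3:1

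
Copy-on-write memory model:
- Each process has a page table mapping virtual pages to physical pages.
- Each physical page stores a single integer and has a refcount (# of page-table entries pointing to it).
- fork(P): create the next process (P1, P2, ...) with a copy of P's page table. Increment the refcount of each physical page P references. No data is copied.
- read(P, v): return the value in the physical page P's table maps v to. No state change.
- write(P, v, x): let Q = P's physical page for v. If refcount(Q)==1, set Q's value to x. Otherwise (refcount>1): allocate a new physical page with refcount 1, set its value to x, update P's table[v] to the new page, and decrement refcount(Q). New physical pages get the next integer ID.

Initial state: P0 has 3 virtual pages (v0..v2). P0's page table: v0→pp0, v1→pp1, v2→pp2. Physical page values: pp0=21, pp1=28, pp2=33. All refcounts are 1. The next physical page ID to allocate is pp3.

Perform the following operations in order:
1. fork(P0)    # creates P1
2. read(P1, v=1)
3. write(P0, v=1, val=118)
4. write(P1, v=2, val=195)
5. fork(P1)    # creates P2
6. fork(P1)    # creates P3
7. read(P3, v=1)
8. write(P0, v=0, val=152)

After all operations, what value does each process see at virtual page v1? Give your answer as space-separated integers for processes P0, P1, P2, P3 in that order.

Answer: 118 28 28 28

Derivation:
Op 1: fork(P0) -> P1. 3 ppages; refcounts: pp0:2 pp1:2 pp2:2
Op 2: read(P1, v1) -> 28. No state change.
Op 3: write(P0, v1, 118). refcount(pp1)=2>1 -> COPY to pp3. 4 ppages; refcounts: pp0:2 pp1:1 pp2:2 pp3:1
Op 4: write(P1, v2, 195). refcount(pp2)=2>1 -> COPY to pp4. 5 ppages; refcounts: pp0:2 pp1:1 pp2:1 pp3:1 pp4:1
Op 5: fork(P1) -> P2. 5 ppages; refcounts: pp0:3 pp1:2 pp2:1 pp3:1 pp4:2
Op 6: fork(P1) -> P3. 5 ppages; refcounts: pp0:4 pp1:3 pp2:1 pp3:1 pp4:3
Op 7: read(P3, v1) -> 28. No state change.
Op 8: write(P0, v0, 152). refcount(pp0)=4>1 -> COPY to pp5. 6 ppages; refcounts: pp0:3 pp1:3 pp2:1 pp3:1 pp4:3 pp5:1
P0: v1 -> pp3 = 118
P1: v1 -> pp1 = 28
P2: v1 -> pp1 = 28
P3: v1 -> pp1 = 28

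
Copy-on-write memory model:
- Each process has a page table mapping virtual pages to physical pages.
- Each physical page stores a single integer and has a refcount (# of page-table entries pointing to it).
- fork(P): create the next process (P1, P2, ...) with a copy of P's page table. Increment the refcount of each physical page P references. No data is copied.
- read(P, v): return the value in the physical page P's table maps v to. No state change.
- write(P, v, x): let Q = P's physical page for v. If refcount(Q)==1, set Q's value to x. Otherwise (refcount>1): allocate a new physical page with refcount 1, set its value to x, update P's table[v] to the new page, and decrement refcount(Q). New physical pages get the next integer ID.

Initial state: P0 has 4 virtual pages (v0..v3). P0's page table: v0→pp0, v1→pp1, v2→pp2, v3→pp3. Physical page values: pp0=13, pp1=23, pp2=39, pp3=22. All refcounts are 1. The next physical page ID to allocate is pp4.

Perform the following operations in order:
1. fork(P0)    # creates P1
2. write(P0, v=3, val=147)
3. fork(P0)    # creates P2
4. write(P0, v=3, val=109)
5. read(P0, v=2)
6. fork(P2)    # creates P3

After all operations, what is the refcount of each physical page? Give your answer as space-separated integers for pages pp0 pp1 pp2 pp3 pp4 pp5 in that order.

Op 1: fork(P0) -> P1. 4 ppages; refcounts: pp0:2 pp1:2 pp2:2 pp3:2
Op 2: write(P0, v3, 147). refcount(pp3)=2>1 -> COPY to pp4. 5 ppages; refcounts: pp0:2 pp1:2 pp2:2 pp3:1 pp4:1
Op 3: fork(P0) -> P2. 5 ppages; refcounts: pp0:3 pp1:3 pp2:3 pp3:1 pp4:2
Op 4: write(P0, v3, 109). refcount(pp4)=2>1 -> COPY to pp5. 6 ppages; refcounts: pp0:3 pp1:3 pp2:3 pp3:1 pp4:1 pp5:1
Op 5: read(P0, v2) -> 39. No state change.
Op 6: fork(P2) -> P3. 6 ppages; refcounts: pp0:4 pp1:4 pp2:4 pp3:1 pp4:2 pp5:1

Answer: 4 4 4 1 2 1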